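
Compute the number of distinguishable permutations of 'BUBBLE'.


Letters: 6, freq: {'B': 3, 'U': 1, 'L': 1, 'E': 1}
6!/(3!×1!×1!×1!) = 720/6 = 120

120


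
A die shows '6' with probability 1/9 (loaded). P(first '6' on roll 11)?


Geometric: P(X=11) = (1-p)^(k-1)×p = (8/9)^10×1/9 = 1073741824/31381059609

P(X=11) = 1073741824/31381059609 ≈ 3.42%


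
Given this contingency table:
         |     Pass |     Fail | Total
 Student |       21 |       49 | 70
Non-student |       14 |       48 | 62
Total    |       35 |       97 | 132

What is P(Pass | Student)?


P(Pass | Student) = 21/(21+49) = 21/70 = 3/10

P(Pass|Student) = 3/10 ≈ 30.00%


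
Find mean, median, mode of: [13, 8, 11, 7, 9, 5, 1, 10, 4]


Sorted: [1, 4, 5, 7, 8, 9, 10, 11, 13]
Mean = 68/9
Median = 8
Freq: {13: 1, 8: 1, 11: 1, 7: 1, 9: 1, 5: 1, 1: 1, 10: 1, 4: 1}
Mode: No mode

Mean=68/9, Median=8, Mode=No mode


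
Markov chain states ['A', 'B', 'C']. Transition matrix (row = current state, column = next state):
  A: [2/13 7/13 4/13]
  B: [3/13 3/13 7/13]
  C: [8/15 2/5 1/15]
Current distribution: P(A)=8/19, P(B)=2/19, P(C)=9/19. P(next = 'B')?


P(next=B) = Σᵢ P(now=i)×P(i→B)
= 8/19×7/13 + 2/19×3/13 + 9/19×2/5
= 56/247 + 6/247 + 18/95 = 544/1235

P = 544/1235 ≈ 0.4405


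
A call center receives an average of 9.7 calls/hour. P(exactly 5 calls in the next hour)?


Poisson(λ=9.7): P(X=5) = e^(-λ)×λ^k/k!
= e^(-9.7) × 9.7^5 / 5!
≈ 6.128349505e-05 × 85873.40257 / 120 ≈ 0.043855

P(X=5) ≈ 0.043855 ≈ 4.39%


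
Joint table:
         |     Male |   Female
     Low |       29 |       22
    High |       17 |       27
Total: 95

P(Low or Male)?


P(Low∨Male) = P(Low) + P(Male) - P(Low∧Male)
= (51 + 46 - 29)/95 = 68/95

P = 68/95 ≈ 71.58%


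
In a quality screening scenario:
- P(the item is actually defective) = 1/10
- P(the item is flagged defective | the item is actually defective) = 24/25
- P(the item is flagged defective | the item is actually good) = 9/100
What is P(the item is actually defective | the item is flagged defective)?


Using Bayes' theorem:
P(A|B) = P(B|A)·P(A) / P(B)

P(the item is flagged defective) = 24/25 × 1/10 + 9/100 × 9/10
= 12/125 + 81/1000 = 177/1000

P(the item is actually defective|the item is flagged defective) = (12/125) / (177/1000) = 32/59

P(the item is actually defective|the item is flagged defective) = 32/59 ≈ 54.24%


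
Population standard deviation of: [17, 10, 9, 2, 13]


Mean = 51/5
  (17-51/5)²=1156/25
  (10-51/5)²=1/25
  (9-51/5)²=36/25
  (2-51/5)²=1681/25
  (13-51/5)²=196/25
Σ(x-μ)² = 614/5
σ² = (614/5)/5 = 614/25

σ = √(614/25) ≈ 4.9558


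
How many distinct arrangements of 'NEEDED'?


Letters: 6, freq: {'N': 1, 'E': 3, 'D': 2}
6!/(1!×3!×2!) = 720/12 = 60

60


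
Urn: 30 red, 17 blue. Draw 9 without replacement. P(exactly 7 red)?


Hypergeometric: C(30,7)×C(17,2)/C(47,9)
= 2035800×136/1362649145 = 4259520/20963833

P(X=7) = 4259520/20963833 ≈ 20.32%


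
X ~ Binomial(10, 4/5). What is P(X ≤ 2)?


P(X ≤ 2) = Σ P(X=i) for i=0..2
P(X=0) = 1/9765625
P(X=1) = 8/1953125
P(X=2) = 144/1953125
Sum = 761/9765625

P(X ≤ 2) = 761/9765625 ≈ 0.01%


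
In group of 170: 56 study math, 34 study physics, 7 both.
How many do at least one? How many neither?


|A∪B| = 56+34-7 = 83
Neither = 170-83 = 87

At least one: 83; Neither: 87


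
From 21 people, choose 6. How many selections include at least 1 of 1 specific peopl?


Complement: C(21,6) - C(20,6) = 54264 - 38760 = 15504

15504


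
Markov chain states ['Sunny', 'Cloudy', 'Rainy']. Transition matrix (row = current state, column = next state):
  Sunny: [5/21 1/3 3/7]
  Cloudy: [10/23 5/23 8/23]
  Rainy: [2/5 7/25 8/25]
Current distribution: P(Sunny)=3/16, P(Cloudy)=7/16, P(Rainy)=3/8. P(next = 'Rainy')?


P(next=Rainy) = Σᵢ P(now=i)×P(i→Rainy)
= 3/16×3/7 + 7/16×8/23 + 3/8×8/25
= 9/112 + 7/46 + 3/25 = 22703/64400

P = 22703/64400 ≈ 0.3525


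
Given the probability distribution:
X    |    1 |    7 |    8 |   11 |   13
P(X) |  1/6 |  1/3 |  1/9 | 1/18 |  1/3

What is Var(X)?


E[X] = 25/3
E[X²] = 260/3
Var(X) = E[X²] - (E[X])² = 260/3 - 625/9 = 155/9

Var(X) = 155/9 ≈ 17.2222


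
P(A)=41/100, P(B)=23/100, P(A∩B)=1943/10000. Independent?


P(A)×P(B) = 943/10000
P(A∩B) = 1943/10000
Not equal → NOT independent

No, not independent


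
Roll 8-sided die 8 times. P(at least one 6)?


P(no 6)^8 = (7/8)^8 = 5764801/16777216
P(≥1) = 1 - 5764801/16777216 = 11012415/16777216

P = 11012415/16777216 ≈ 65.64%


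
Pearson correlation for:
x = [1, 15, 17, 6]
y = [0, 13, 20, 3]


n=4, Σx=39, Σy=36, Σxy=553, Σx²=551, Σy²=578
r = (4×553 - 39×36)/√((4×551 - 39²)(4×578 - 36²))
= 808/√(683×1016) = 808/√693928 ≈ 808/833.0234 ≈ 0.9700

r ≈ 0.9700


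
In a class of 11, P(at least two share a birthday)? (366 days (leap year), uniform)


P(all different) = Π(366-i)/366 for i=0..10
= 0.859219
P(match) = 1 - 0.859219 = 0.140781

P ≈ 0.1408 ≈ 14.08%


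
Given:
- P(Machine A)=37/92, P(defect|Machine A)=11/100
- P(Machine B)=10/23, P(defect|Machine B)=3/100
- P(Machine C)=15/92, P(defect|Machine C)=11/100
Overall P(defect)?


P(B) = Σ P(B|Aᵢ)×P(Aᵢ)
  11/100×37/92 = 407/9200
  3/100×10/23 = 3/230
  11/100×15/92 = 33/1840
Sum = 173/2300

P(defect) = 173/2300 ≈ 7.52%


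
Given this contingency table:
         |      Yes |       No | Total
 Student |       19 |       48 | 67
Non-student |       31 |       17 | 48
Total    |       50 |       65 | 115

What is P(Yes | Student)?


P(Yes | Student) = 19/(19+48) = 19/67

P(Yes|Student) = 19/67 ≈ 28.36%


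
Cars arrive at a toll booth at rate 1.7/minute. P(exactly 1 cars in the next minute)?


Poisson(λ=1.7): P(X=1) = e^(-λ)×λ^k/k!
= e^(-1.7) × 1.7^1 / 1!
≈ 0.1826835241 × 1.7 / 1 ≈ 0.310562

P(X=1) ≈ 0.310562 ≈ 31.06%


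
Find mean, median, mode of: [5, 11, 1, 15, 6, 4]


Sorted: [1, 4, 5, 6, 11, 15]
Mean = 42/6 = 7
Median = 11/2
Freq: {5: 1, 11: 1, 1: 1, 15: 1, 6: 1, 4: 1}
Mode: No mode

Mean=7, Median=11/2, Mode=No mode


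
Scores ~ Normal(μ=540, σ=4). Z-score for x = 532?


z = (x - μ)/σ = (532 - 540)/4 = -2.0

z = -2.0


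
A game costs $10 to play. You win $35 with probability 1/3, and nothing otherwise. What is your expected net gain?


E[gain] = (35-10)×1/3 + (-10)×2/3
= 25/3 - 20/3 = 5/3

Expected net gain = $5/3 ≈ $1.67


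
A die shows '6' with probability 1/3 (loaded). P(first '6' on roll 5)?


Geometric: P(X=5) = (1-p)^(k-1)×p = (2/3)^4×1/3 = 16/243

P(X=5) = 16/243 ≈ 6.58%


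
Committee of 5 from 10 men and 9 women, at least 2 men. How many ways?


Count by #men:
  2M,3W: C(10,2)×C(9,3)=3780
  3M,2W: C(10,3)×C(9,2)=4320
  4M,1W: C(10,4)×C(9,1)=1890
  5M,0W: C(10,5)×C(9,0)=252
Total = 10242

10242


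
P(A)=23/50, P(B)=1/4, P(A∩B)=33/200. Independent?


P(A)×P(B) = 23/200
P(A∩B) = 33/200
Not equal → NOT independent

No, not independent


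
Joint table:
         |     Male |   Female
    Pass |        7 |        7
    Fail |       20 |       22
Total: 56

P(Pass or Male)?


P(Pass∨Male) = P(Pass) + P(Male) - P(Pass∧Male)
= (14 + 27 - 7)/56 = 34/56 = 17/28

P = 17/28 ≈ 60.71%


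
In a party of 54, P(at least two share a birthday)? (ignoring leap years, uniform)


P(all different) = Π(365-i)/365 for i=0..53
= 0.016123
P(match) = 1 - 0.016123 = 0.983877

P ≈ 0.9839 ≈ 98.39%


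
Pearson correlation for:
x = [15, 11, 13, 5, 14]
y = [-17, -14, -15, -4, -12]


n=5, Σx=58, Σy=-62, Σxy=-792, Σx²=736, Σy²=870
r = (5×(-792) - 58×(-62))/√((5×736 - 58²)(5×870 - (-62)²))
= -364/√(316×506) = -364/√159896 ≈ -364/399.8700 ≈ -0.9103

r ≈ -0.9103


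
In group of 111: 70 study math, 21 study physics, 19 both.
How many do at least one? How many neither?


|A∪B| = 70+21-19 = 72
Neither = 111-72 = 39

At least one: 72; Neither: 39


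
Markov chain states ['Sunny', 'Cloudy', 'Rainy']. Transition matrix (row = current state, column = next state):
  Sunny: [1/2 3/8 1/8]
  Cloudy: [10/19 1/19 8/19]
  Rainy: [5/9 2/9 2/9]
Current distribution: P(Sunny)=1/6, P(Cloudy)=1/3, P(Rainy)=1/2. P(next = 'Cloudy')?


P(next=Cloudy) = Σᵢ P(now=i)×P(i→Cloudy)
= 1/6×3/8 + 1/3×1/19 + 1/2×2/9
= 1/16 + 1/57 + 1/9 = 523/2736

P = 523/2736 ≈ 0.1912


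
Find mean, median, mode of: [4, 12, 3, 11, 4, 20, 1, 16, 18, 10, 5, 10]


Sorted: [1, 3, 4, 4, 5, 10, 10, 11, 12, 16, 18, 20]
Mean = 114/12 = 19/2
Median = 10
Freq: {4: 2, 12: 1, 3: 1, 11: 1, 20: 1, 1: 1, 16: 1, 18: 1, 10: 2, 5: 1}
Mode: [4, 10]

Mean=19/2, Median=10, Mode=[4, 10]


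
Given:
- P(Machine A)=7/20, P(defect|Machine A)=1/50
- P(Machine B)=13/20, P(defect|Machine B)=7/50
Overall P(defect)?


P(B) = Σ P(B|Aᵢ)×P(Aᵢ)
  1/50×7/20 = 7/1000
  7/50×13/20 = 91/1000
Sum = 49/500

P(defect) = 49/500 ≈ 9.80%


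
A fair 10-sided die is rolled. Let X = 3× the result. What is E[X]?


E[die] = (1+10)/2 = 11/2
E[X] = 3 × 11/2 = 33/2

E[X] = 33/2


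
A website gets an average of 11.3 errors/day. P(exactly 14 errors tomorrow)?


Poisson(λ=11.3): P(X=14) = e^(-λ)×λ^k/k!
= e^(-11.3) × 11.3^14 / 14!
≈ 1.237292426e-05 × 5.53475254663e+14 / 87178291200 ≈ 0.078553

P(X=14) ≈ 0.078553 ≈ 7.86%


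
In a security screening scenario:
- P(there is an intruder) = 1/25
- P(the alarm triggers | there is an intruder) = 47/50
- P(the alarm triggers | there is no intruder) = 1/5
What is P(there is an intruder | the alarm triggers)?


Using Bayes' theorem:
P(A|B) = P(B|A)·P(A) / P(B)

P(the alarm triggers) = 47/50 × 1/25 + 1/5 × 24/25
= 47/1250 + 24/125 = 287/1250

P(there is an intruder|the alarm triggers) = (47/1250) / (287/1250) = 47/287

P(there is an intruder|the alarm triggers) = 47/287 ≈ 16.38%


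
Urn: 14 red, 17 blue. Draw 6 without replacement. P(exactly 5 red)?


Hypergeometric: C(14,5)×C(17,1)/C(31,6)
= 2002×17/736281 = 374/8091

P(X=5) = 374/8091 ≈ 4.62%


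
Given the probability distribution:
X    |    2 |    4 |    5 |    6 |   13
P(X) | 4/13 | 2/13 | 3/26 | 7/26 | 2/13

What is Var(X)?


E[X] = 141/26
E[X²] = 1099/26
Var(X) = E[X²] - (E[X])² = 1099/26 - 19881/676 = 8693/676

Var(X) = 8693/676 ≈ 12.8595


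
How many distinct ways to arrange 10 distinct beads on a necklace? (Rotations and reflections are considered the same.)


Free circular arrangements: rotations and reflections both identified.
(n-1)!/2 = 9!/2 = 362880/2 = 181440

181440


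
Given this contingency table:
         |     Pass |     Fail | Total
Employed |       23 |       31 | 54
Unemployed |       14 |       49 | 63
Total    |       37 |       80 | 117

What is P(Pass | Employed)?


P(Pass | Employed) = 23/(23+31) = 23/54

P(Pass|Employed) = 23/54 ≈ 42.59%


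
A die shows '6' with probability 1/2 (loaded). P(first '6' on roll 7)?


Geometric: P(X=7) = (1-p)^(k-1)×p = (1/2)^6×1/2 = 1/128

P(X=7) = 1/128 ≈ 0.78%


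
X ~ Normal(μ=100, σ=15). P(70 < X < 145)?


z₁=(70-100)/15=-2.0, z₂=(145-100)/15=3.0
P = Φ(3.0) - Φ(-2.0) = 0.998650 - 0.022750 = 0.975900 ≈ 0.9759

P(70 < X < 145) ≈ 0.9759


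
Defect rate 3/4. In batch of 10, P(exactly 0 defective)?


Binomial: P(X=0) = C(10,0)×p^0×(1-p)^10
= 1 × 1 × 1/1048576 = 1/1048576

P(X=0) = 1/1048576 ≈ 0.00%


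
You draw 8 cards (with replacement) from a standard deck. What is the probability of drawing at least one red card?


P(not a red card) = 26/52 = 1/2
P(none in 8 draws) = (1/2)^8 = 1/256
P(≥1 red card) = 1 - 1/256 = 255/256

P = 255/256 ≈ 99.61%


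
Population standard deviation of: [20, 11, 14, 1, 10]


Mean = 56/5
  (20-56/5)²=1936/25
  (11-56/5)²=1/25
  (14-56/5)²=196/25
  (1-56/5)²=2601/25
  (10-56/5)²=36/25
Σ(x-μ)² = 954/5
σ² = (954/5)/5 = 954/25

σ = √(954/25) ≈ 6.1774


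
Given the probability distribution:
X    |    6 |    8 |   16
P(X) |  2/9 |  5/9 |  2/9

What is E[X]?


E[X] = Σ x·P(X=x)
= (6)×(2/9) + (8)×(5/9) + (16)×(2/9)
= 28/3

E[X] = 28/3


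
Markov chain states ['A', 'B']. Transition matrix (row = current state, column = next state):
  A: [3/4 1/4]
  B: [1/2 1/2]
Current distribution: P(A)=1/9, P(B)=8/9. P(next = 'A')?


P(next=A) = Σᵢ P(now=i)×P(i→A)
= 1/9×3/4 + 8/9×1/2
= 1/12 + 4/9 = 19/36

P = 19/36 ≈ 0.5278


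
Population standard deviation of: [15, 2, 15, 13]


Mean = 45/4
  (15-45/4)²=225/16
  (2-45/4)²=1369/16
  (15-45/4)²=225/16
  (13-45/4)²=49/16
Σ(x-μ)² = 467/4
σ² = (467/4)/4 = 467/16

σ = √(467/16) ≈ 5.4025


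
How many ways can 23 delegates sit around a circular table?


Circular arrangements of 23 distinct objects: fix one position to break rotational symmetry.
(n-1)! = 22! = 1124000727777607680000

1124000727777607680000


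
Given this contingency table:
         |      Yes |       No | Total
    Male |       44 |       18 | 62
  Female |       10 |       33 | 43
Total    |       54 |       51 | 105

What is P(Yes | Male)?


P(Yes | Male) = 44/(44+18) = 44/62 = 22/31

P(Yes|Male) = 22/31 ≈ 70.97%


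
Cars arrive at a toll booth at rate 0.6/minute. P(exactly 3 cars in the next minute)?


Poisson(λ=0.6): P(X=3) = e^(-λ)×λ^k/k!
= e^(-0.6) × 0.6^3 / 3!
≈ 0.5488116361 × 0.216 / 6 ≈ 0.019757

P(X=3) ≈ 0.019757 ≈ 1.98%


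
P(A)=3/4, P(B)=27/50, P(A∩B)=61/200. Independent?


P(A)×P(B) = 81/200
P(A∩B) = 61/200
Not equal → NOT independent

No, not independent


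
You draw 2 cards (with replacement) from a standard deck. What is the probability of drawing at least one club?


P(not a club) = 39/52 = 3/4
P(none in 2 draws) = (3/4)^2 = 9/16
P(≥1 club) = 1 - 9/16 = 7/16

P = 7/16 ≈ 43.75%


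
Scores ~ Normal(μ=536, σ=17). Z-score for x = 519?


z = (x - μ)/σ = (519 - 536)/17 = -1.0

z = -1.0


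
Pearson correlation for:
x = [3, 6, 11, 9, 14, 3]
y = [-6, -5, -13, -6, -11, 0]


n=6, Σx=46, Σy=-41, Σxy=-399, Σx²=452, Σy²=387
r = (6×(-399) - 46×(-41))/√((6×452 - 46²)(6×387 - (-41)²))
= -508/√(596×641) = -508/√382036 ≈ -508/618.0906 ≈ -0.8219

r ≈ -0.8219


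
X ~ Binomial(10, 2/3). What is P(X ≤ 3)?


P(X ≤ 3) = Σ P(X=i) for i=0..3
P(X=0) = 1/59049
P(X=1) = 20/59049
P(X=2) = 20/6561
P(X=3) = 320/19683
Sum = 43/2187

P(X ≤ 3) = 43/2187 ≈ 1.97%


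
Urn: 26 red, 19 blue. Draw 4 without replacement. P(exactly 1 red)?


Hypergeometric: C(26,1)×C(19,3)/C(45,4)
= 26×969/148995 = 8398/49665

P(X=1) = 8398/49665 ≈ 16.91%


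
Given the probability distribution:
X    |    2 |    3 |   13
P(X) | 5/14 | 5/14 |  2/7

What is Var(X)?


E[X] = 11/2
E[X²] = 741/14
Var(X) = E[X²] - (E[X])² = 741/14 - 121/4 = 635/28

Var(X) = 635/28 ≈ 22.6786


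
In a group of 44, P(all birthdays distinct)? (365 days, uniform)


P(all different) = Π(365-i)/365 for i=0..43
= (365/365)×(364/365)×...×(322/365)
= 0.067115

P ≈ 0.0671 ≈ 6.71%


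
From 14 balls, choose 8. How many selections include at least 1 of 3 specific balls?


Complement: C(14,8) - C(11,8) = 3003 - 165 = 2838

2838


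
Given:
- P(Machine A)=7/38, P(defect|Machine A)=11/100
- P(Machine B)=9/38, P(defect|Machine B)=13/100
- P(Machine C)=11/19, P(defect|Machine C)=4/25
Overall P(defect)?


P(B) = Σ P(B|Aᵢ)×P(Aᵢ)
  11/100×7/38 = 77/3800
  13/100×9/38 = 117/3800
  4/25×11/19 = 44/475
Sum = 273/1900

P(defect) = 273/1900 ≈ 14.37%


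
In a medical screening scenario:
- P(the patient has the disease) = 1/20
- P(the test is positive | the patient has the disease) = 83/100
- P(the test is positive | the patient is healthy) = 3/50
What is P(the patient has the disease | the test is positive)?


Using Bayes' theorem:
P(A|B) = P(B|A)·P(A) / P(B)

P(the test is positive) = 83/100 × 1/20 + 3/50 × 19/20
= 83/2000 + 57/1000 = 197/2000

P(the patient has the disease|the test is positive) = (83/2000) / (197/2000) = 83/197

P(the patient has the disease|the test is positive) = 83/197 ≈ 42.13%


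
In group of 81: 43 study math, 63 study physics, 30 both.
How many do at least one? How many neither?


|A∪B| = 43+63-30 = 76
Neither = 81-76 = 5

At least one: 76; Neither: 5


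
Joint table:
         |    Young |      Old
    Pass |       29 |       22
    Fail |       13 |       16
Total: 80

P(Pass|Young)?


P(Pass|Young) = 29/(29+13) = 29/42

P = 29/42 ≈ 69.05%


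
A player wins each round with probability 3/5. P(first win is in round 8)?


Geometric: P(X=8) = (1-p)^(k-1)×p = (2/5)^7×3/5 = 384/390625

P(X=8) = 384/390625 ≈ 0.10%


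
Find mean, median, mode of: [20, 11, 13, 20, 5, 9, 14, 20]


Sorted: [5, 9, 11, 13, 14, 20, 20, 20]
Mean = 112/8 = 14
Median = 27/2
Freq: {20: 3, 11: 1, 13: 1, 5: 1, 9: 1, 14: 1}
Mode: [20]

Mean=14, Median=27/2, Mode=20


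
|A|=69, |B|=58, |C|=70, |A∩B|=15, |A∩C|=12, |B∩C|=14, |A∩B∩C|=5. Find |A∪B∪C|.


|A∪B∪C| = 69+58+70-15-12-14+5 = 161

|A∪B∪C| = 161


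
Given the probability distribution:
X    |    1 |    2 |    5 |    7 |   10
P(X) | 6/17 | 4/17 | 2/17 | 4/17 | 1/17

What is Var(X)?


E[X] = 62/17
E[X²] = 368/17
Var(X) = E[X²] - (E[X])² = 368/17 - 3844/289 = 2412/289

Var(X) = 2412/289 ≈ 8.3460


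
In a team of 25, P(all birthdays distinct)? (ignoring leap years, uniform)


P(all different) = Π(365-i)/365 for i=0..24
= (365/365)×(364/365)×...×(341/365)
= 0.431300

P ≈ 0.4313 ≈ 43.13%


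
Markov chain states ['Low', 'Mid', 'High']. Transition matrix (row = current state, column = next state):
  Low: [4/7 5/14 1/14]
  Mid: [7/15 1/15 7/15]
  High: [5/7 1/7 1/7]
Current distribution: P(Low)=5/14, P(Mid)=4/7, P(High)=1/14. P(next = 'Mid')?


P(next=Mid) = Σᵢ P(now=i)×P(i→Mid)
= 5/14×5/14 + 4/7×1/15 + 1/14×1/7
= 25/196 + 4/105 + 1/98 = 517/2940

P = 517/2940 ≈ 0.1759


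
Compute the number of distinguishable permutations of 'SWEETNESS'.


Letters: 9, freq: {'S': 3, 'W': 1, 'E': 3, 'T': 1, 'N': 1}
9!/(3!×1!×3!×1!×1!) = 362880/36 = 10080

10080


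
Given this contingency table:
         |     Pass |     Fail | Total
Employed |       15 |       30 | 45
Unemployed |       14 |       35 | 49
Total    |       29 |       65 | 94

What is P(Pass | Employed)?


P(Pass | Employed) = 15/(15+30) = 15/45 = 1/3

P(Pass|Employed) = 1/3 ≈ 33.33%


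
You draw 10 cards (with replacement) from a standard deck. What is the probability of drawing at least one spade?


P(not a spade) = 39/52 = 3/4
P(none in 10 draws) = (3/4)^10 = 59049/1048576
P(≥1 spade) = 1 - 59049/1048576 = 989527/1048576

P = 989527/1048576 ≈ 94.37%


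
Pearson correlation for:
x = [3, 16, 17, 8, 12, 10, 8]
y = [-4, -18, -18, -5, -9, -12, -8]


n=7, Σx=74, Σy=-74, Σxy=-938, Σx²=926, Σy²=978
r = (7×(-938) - 74×(-74))/√((7×926 - 74²)(7×978 - (-74)²))
= -1090/√(1006×1370) = -1090/√1378220 ≈ -1090/1173.9761 ≈ -0.9285

r ≈ -0.9285


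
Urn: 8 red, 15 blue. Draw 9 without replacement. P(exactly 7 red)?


Hypergeometric: C(8,7)×C(15,2)/C(23,9)
= 8×105/817190 = 84/81719

P(X=7) = 84/81719 ≈ 0.10%


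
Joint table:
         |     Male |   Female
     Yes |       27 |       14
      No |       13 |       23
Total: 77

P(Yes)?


P(Yes) = (27+14)/77 = 41/77

P(Yes) = 41/77 ≈ 53.25%


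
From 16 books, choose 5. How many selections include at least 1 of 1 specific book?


Complement: C(16,5) - C(15,5) = 4368 - 3003 = 1365

1365


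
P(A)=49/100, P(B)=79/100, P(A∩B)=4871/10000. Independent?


P(A)×P(B) = 3871/10000
P(A∩B) = 4871/10000
Not equal → NOT independent

No, not independent


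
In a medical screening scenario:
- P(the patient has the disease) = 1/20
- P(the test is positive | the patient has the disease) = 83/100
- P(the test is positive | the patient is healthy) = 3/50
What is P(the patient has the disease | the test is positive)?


Using Bayes' theorem:
P(A|B) = P(B|A)·P(A) / P(B)

P(the test is positive) = 83/100 × 1/20 + 3/50 × 19/20
= 83/2000 + 57/1000 = 197/2000

P(the patient has the disease|the test is positive) = (83/2000) / (197/2000) = 83/197

P(the patient has the disease|the test is positive) = 83/197 ≈ 42.13%


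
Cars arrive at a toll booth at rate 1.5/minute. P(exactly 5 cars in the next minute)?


Poisson(λ=1.5): P(X=5) = e^(-λ)×λ^k/k!
= e^(-1.5) × 1.5^5 / 5!
≈ 0.2231301601 × 7.59375 / 120 ≈ 0.014120

P(X=5) ≈ 0.014120 ≈ 1.41%


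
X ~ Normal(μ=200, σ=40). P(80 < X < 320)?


z₁=(80-200)/40=-3.0, z₂=(320-200)/40=3.0
P = Φ(3.0) - Φ(-3.0) = 0.998650 - 0.001350 = 0.997300 ≈ 0.9973

P(80 < X < 320) ≈ 0.9973


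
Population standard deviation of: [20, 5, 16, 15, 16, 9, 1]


Mean = 82/7
  (20-82/7)²=3364/49
  (5-82/7)²=2209/49
  (16-82/7)²=900/49
  (15-82/7)²=529/49
  (16-82/7)²=900/49
  (9-82/7)²=361/49
  (1-82/7)²=5625/49
Σ(x-μ)² = 1984/7
σ² = (1984/7)/7 = 1984/49

σ = √(1984/49) ≈ 6.3632


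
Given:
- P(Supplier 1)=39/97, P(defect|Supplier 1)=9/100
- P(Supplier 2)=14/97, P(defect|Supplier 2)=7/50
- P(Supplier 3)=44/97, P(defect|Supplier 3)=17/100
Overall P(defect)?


P(B) = Σ P(B|Aᵢ)×P(Aᵢ)
  9/100×39/97 = 351/9700
  7/50×14/97 = 49/2425
  17/100×44/97 = 187/2425
Sum = 259/1940

P(defect) = 259/1940 ≈ 13.35%


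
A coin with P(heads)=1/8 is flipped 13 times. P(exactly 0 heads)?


Binomial: P(X=0) = C(13,0)×p^0×(1-p)^13
= 1 × 1 × 96889010407/549755813888 = 96889010407/549755813888

P(X=0) = 96889010407/549755813888 ≈ 17.62%


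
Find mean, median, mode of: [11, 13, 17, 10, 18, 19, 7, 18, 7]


Sorted: [7, 7, 10, 11, 13, 17, 18, 18, 19]
Mean = 120/9 = 40/3
Median = 13
Freq: {11: 1, 13: 1, 17: 1, 10: 1, 18: 2, 19: 1, 7: 2}
Mode: [7, 18]

Mean=40/3, Median=13, Mode=[7, 18]


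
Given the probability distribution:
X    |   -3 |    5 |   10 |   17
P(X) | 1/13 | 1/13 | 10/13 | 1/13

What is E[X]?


E[X] = Σ x·P(X=x)
= (-3)×(1/13) + (5)×(1/13) + (10)×(10/13) + (17)×(1/13)
= 119/13

E[X] = 119/13


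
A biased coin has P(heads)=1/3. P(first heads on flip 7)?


Geometric: P(X=7) = (1-p)^(k-1)×p = (2/3)^6×1/3 = 64/2187

P(X=7) = 64/2187 ≈ 2.93%


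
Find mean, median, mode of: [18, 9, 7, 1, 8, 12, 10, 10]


Sorted: [1, 7, 8, 9, 10, 10, 12, 18]
Mean = 75/8
Median = 19/2
Freq: {18: 1, 9: 1, 7: 1, 1: 1, 8: 1, 12: 1, 10: 2}
Mode: [10]

Mean=75/8, Median=19/2, Mode=10


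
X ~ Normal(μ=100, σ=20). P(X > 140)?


z = (140-100)/20 = 2.0
P(X > 140) = 1 - P(Z ≤ 2.0) = 1 - 0.9772 = 0.0228

P(X > 140) ≈ 0.0228


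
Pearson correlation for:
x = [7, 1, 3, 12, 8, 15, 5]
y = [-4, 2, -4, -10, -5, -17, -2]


n=7, Σx=51, Σy=-40, Σxy=-463, Σx²=517, Σy²=454
r = (7×(-463) - 51×(-40))/√((7×517 - 51²)(7×454 - (-40)²))
= -1201/√(1018×1578) = -1201/√1606404 ≈ -1201/1267.4399 ≈ -0.9476

r ≈ -0.9476


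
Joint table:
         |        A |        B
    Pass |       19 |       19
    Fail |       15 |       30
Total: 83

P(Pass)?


P(Pass) = (19+19)/83 = 38/83

P(Pass) = 38/83 ≈ 45.78%


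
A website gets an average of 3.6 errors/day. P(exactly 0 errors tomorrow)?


Poisson(λ=3.6): P(X=0) = e^(-λ)×λ^k/k!
= e^(-3.6) × 3.6^0 / 0!
≈ 0.02732372245 × 1 / 1 ≈ 0.027324

P(X=0) ≈ 0.027324 ≈ 2.73%


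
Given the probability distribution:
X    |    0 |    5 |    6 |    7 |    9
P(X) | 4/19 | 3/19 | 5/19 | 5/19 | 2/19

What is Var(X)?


E[X] = 98/19
E[X²] = 662/19
Var(X) = E[X²] - (E[X])² = 662/19 - 9604/361 = 2974/361

Var(X) = 2974/361 ≈ 8.2382


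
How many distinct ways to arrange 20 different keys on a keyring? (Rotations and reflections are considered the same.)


Free circular arrangements: rotations and reflections both identified.
(n-1)!/2 = 19!/2 = 121645100408832000/2 = 60822550204416000

60822550204416000


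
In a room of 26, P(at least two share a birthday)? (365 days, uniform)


P(all different) = Π(365-i)/365 for i=0..25
= 0.401759
P(match) = 1 - 0.401759 = 0.598241

P ≈ 0.5982 ≈ 59.82%


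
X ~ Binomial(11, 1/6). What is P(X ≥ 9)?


P(X ≥ 9) = Σ P(X=i) for i=9..11
P(X=9) = 1375/362797056
P(X=10) = 55/362797056
P(X=11) = 1/362797056
Sum = 53/13436928

P(X ≥ 9) = 53/13436928 ≈ 0.00%


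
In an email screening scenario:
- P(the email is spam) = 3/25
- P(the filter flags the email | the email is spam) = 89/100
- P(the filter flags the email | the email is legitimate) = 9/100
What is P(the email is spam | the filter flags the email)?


Using Bayes' theorem:
P(A|B) = P(B|A)·P(A) / P(B)

P(the filter flags the email) = 89/100 × 3/25 + 9/100 × 22/25
= 267/2500 + 99/1250 = 93/500

P(the email is spam|the filter flags the email) = (267/2500) / (93/500) = 89/155

P(the email is spam|the filter flags the email) = 89/155 ≈ 57.42%


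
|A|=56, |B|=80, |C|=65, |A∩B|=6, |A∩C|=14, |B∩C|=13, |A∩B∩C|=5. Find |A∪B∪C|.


|A∪B∪C| = 56+80+65-6-14-13+5 = 173

|A∪B∪C| = 173


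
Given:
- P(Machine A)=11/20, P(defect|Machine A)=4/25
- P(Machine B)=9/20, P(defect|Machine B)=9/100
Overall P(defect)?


P(B) = Σ P(B|Aᵢ)×P(Aᵢ)
  4/25×11/20 = 11/125
  9/100×9/20 = 81/2000
Sum = 257/2000

P(defect) = 257/2000 ≈ 12.85%


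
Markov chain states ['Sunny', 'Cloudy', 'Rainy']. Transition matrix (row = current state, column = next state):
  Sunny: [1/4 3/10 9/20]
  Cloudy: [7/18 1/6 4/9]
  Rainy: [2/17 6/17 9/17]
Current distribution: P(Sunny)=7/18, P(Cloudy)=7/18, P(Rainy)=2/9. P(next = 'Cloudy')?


P(next=Cloudy) = Σᵢ P(now=i)×P(i→Cloudy)
= 7/18×3/10 + 7/18×1/6 + 2/9×6/17
= 7/60 + 7/108 + 4/51 = 1193/4590

P = 1193/4590 ≈ 0.2599


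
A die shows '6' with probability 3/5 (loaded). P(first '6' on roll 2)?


Geometric: P(X=2) = (1-p)^(k-1)×p = (2/5)^1×3/5 = 6/25

P(X=2) = 6/25 ≈ 24.00%


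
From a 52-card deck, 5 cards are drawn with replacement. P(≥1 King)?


P(not a King) = 48/52 = 12/13
P(none in 5 draws) = (12/13)^5 = 248832/371293
P(≥1 King) = 1 - 248832/371293 = 122461/371293

P = 122461/371293 ≈ 32.98%


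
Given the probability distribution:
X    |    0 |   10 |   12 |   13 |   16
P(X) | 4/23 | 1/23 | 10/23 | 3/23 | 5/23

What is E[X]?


E[X] = Σ x·P(X=x)
= (0)×(4/23) + (10)×(1/23) + (12)×(10/23) + (13)×(3/23) + (16)×(5/23)
= 249/23

E[X] = 249/23


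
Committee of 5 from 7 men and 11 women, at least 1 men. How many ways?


Count by #men:
  1M,4W: C(7,1)×C(11,4)=2310
  2M,3W: C(7,2)×C(11,3)=3465
  3M,2W: C(7,3)×C(11,2)=1925
  4M,1W: C(7,4)×C(11,1)=385
  5M,0W: C(7,5)×C(11,0)=21
Total = 8106

8106


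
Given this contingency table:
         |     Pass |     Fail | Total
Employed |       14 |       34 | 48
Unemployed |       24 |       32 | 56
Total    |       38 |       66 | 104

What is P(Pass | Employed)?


P(Pass | Employed) = 14/(14+34) = 14/48 = 7/24

P(Pass|Employed) = 7/24 ≈ 29.17%


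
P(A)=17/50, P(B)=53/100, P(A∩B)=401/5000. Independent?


P(A)×P(B) = 901/5000
P(A∩B) = 401/5000
Not equal → NOT independent

No, not independent


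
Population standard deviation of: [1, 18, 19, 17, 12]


Mean = 67/5
  (1-67/5)²=3844/25
  (18-67/5)²=529/25
  (19-67/5)²=784/25
  (17-67/5)²=324/25
  (12-67/5)²=49/25
Σ(x-μ)² = 1106/5
σ² = (1106/5)/5 = 1106/25

σ = √(1106/25) ≈ 6.6513


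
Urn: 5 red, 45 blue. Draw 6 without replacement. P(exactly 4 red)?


Hypergeometric: C(5,4)×C(45,2)/C(50,6)
= 5×990/15890700 = 33/105938

P(X=4) = 33/105938 ≈ 0.03%


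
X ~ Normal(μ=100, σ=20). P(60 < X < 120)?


z₁=(60-100)/20=-2.0, z₂=(120-100)/20=1.0
P = Φ(1.0) - Φ(-2.0) = 0.841345 - 0.022750 = 0.818595 ≈ 0.8186

P(60 < X < 120) ≈ 0.8186


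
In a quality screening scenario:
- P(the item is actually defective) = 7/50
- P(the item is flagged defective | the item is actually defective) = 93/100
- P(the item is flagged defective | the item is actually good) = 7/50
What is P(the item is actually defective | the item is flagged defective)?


Using Bayes' theorem:
P(A|B) = P(B|A)·P(A) / P(B)

P(the item is flagged defective) = 93/100 × 7/50 + 7/50 × 43/50
= 651/5000 + 301/2500 = 1253/5000

P(the item is actually defective|the item is flagged defective) = (651/5000) / (1253/5000) = 93/179

P(the item is actually defective|the item is flagged defective) = 93/179 ≈ 51.96%


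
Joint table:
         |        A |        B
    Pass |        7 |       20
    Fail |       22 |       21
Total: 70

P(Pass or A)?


P(Pass∨A) = P(Pass) + P(A) - P(Pass∧A)
= (27 + 29 - 7)/70 = 49/70 = 7/10

P = 7/10 ≈ 70.00%


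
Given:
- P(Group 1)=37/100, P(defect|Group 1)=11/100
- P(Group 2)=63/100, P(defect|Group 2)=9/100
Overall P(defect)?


P(B) = Σ P(B|Aᵢ)×P(Aᵢ)
  11/100×37/100 = 407/10000
  9/100×63/100 = 567/10000
Sum = 487/5000

P(defect) = 487/5000 ≈ 9.74%


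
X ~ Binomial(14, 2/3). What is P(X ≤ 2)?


P(X ≤ 2) = Σ P(X=i) for i=0..2
P(X=0) = 1/4782969
P(X=1) = 28/4782969
P(X=2) = 364/4782969
Sum = 131/1594323

P(X ≤ 2) = 131/1594323 ≈ 0.01%


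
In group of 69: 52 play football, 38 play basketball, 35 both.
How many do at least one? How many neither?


|A∪B| = 52+38-35 = 55
Neither = 69-55 = 14

At least one: 55; Neither: 14


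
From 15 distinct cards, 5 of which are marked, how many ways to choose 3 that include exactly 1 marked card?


Choose 1 of the 5 marked cards and 2 of the other 10 cards:
C(5,1)×C(10,2) = 5×45 = 225

225


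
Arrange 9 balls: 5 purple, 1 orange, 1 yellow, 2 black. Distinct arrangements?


9!/(5!×1!×1!×2!) = 1512

1512


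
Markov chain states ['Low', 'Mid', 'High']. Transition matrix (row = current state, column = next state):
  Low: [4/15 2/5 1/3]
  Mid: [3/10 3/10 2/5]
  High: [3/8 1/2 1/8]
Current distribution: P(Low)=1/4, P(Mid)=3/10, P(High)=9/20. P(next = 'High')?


P(next=High) = Σᵢ P(now=i)×P(i→High)
= 1/4×1/3 + 3/10×2/5 + 9/20×1/8
= 1/12 + 3/25 + 9/160 = 623/2400

P = 623/2400 ≈ 0.2596


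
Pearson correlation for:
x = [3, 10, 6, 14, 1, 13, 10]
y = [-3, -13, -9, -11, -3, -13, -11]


n=7, Σx=57, Σy=-63, Σxy=-629, Σx²=611, Σy²=679
r = (7×(-629) - 57×(-63))/√((7×611 - 57²)(7×679 - (-63)²))
= -812/√(1028×784) = -812/√805952 ≈ -812/897.7483 ≈ -0.9045

r ≈ -0.9045


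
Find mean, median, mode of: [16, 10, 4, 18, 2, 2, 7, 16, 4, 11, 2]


Sorted: [2, 2, 2, 4, 4, 7, 10, 11, 16, 16, 18]
Mean = 92/11
Median = 7
Freq: {16: 2, 10: 1, 4: 2, 18: 1, 2: 3, 7: 1, 11: 1}
Mode: [2]

Mean=92/11, Median=7, Mode=2


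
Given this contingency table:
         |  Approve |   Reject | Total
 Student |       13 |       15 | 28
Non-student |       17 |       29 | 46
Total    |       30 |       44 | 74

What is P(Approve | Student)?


P(Approve | Student) = 13/(13+15) = 13/28

P(Approve|Student) = 13/28 ≈ 46.43%


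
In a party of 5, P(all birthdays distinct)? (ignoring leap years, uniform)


P(all different) = Π(365-i)/365 for i=0..4
= (365/365)×(364/365)×...×(361/365)
= 0.972864

P ≈ 0.9729 ≈ 97.29%


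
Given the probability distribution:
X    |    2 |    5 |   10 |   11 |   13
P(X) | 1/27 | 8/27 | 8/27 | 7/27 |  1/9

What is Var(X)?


E[X] = 238/27
E[X²] = 262/3
Var(X) = E[X²] - (E[X])² = 262/3 - 56644/729 = 7022/729

Var(X) = 7022/729 ≈ 9.6324


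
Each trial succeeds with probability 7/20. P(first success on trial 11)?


Geometric: P(X=11) = (1-p)^(k-1)×p = (13/20)^10×7/20 = 965009442943/204800000000000

P(X=11) = 965009442943/204800000000000 ≈ 0.47%


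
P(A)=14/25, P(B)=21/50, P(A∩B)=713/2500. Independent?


P(A)×P(B) = 147/625
P(A∩B) = 713/2500
Not equal → NOT independent

No, not independent


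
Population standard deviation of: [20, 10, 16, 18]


Mean = 64/4 = 16
  (20-16)²=16
  (10-16)²=36
  (16-16)²=0
  (18-16)²=4
Σ(x-μ)² = 56
σ² = 56/4 = 14

σ = √(14) ≈ 3.7417


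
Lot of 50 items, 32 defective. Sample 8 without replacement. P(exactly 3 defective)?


Hypergeometric: C(32,3)×C(18,5)/C(50,8)
= 4960×8568/536878650 = 202368/2556565

P(X=3) = 202368/2556565 ≈ 7.92%


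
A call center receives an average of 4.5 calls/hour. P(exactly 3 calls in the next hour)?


Poisson(λ=4.5): P(X=3) = e^(-λ)×λ^k/k!
= e^(-4.5) × 4.5^3 / 3!
≈ 0.01110899654 × 91.125 / 6 ≈ 0.168718

P(X=3) ≈ 0.168718 ≈ 16.87%


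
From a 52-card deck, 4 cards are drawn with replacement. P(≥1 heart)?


P(not a heart) = 39/52 = 3/4
P(none in 4 draws) = (3/4)^4 = 81/256
P(≥1 heart) = 1 - 81/256 = 175/256

P = 175/256 ≈ 68.36%


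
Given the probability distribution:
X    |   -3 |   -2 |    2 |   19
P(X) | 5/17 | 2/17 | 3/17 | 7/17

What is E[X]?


E[X] = Σ x·P(X=x)
= (-3)×(5/17) + (-2)×(2/17) + (2)×(3/17) + (19)×(7/17)
= 120/17

E[X] = 120/17


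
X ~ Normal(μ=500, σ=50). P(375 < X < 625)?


z₁=(375-500)/50=-2.5, z₂=(625-500)/50=2.5
P = Φ(2.5) - Φ(-2.5) = 0.993790 - 0.006210 = 0.987580 ≈ 0.9876

P(375 < X < 625) ≈ 0.9876


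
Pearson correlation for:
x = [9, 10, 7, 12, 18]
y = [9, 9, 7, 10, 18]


n=5, Σx=56, Σy=53, Σxy=664, Σx²=698, Σy²=635
r = (5×664 - 56×53)/√((5×698 - 56²)(5×635 - 53²))
= 352/√(354×366) = 352/√129564 ≈ 352/359.9500 ≈ 0.9779

r ≈ 0.9779


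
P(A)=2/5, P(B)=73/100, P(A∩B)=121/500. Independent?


P(A)×P(B) = 73/250
P(A∩B) = 121/500
Not equal → NOT independent

No, not independent


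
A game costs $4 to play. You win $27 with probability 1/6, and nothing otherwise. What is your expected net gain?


E[gain] = (27-4)×1/6 + (-4)×5/6
= 23/6 - 10/3 = 1/2

Expected net gain = $1/2 ≈ $0.50


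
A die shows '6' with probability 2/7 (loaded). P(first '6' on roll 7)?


Geometric: P(X=7) = (1-p)^(k-1)×p = (5/7)^6×2/7 = 31250/823543

P(X=7) = 31250/823543 ≈ 3.79%


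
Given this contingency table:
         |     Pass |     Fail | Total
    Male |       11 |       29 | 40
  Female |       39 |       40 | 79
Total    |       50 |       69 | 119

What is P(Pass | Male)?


P(Pass | Male) = 11/(11+29) = 11/40

P(Pass|Male) = 11/40 ≈ 27.50%


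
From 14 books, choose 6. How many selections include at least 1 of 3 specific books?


Complement: C(14,6) - C(11,6) = 3003 - 462 = 2541

2541


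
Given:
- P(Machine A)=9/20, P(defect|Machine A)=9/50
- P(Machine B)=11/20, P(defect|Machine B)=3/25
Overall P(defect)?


P(B) = Σ P(B|Aᵢ)×P(Aᵢ)
  9/50×9/20 = 81/1000
  3/25×11/20 = 33/500
Sum = 147/1000

P(defect) = 147/1000 ≈ 14.70%


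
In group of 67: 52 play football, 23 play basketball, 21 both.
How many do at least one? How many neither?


|A∪B| = 52+23-21 = 54
Neither = 67-54 = 13

At least one: 54; Neither: 13


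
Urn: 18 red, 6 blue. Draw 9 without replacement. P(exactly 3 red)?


Hypergeometric: C(18,3)×C(6,6)/C(24,9)
= 816×1/1307504 = 3/4807

P(X=3) = 3/4807 ≈ 0.06%


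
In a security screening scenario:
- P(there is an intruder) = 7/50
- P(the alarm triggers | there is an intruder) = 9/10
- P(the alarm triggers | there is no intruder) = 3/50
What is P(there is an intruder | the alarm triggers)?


Using Bayes' theorem:
P(A|B) = P(B|A)·P(A) / P(B)

P(the alarm triggers) = 9/10 × 7/50 + 3/50 × 43/50
= 63/500 + 129/2500 = 111/625

P(there is an intruder|the alarm triggers) = (63/500) / (111/625) = 105/148

P(there is an intruder|the alarm triggers) = 105/148 ≈ 70.95%


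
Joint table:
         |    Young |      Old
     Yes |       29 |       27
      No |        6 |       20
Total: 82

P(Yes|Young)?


P(Yes|Young) = 29/(29+6) = 29/35

P = 29/35 ≈ 82.86%


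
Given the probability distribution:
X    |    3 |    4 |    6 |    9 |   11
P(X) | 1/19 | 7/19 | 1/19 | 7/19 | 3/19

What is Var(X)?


E[X] = 7
E[X²] = 1087/19
Var(X) = E[X²] - (E[X])² = 1087/19 - 49 = 156/19

Var(X) = 156/19 ≈ 8.2105


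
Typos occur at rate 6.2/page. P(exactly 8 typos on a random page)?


Poisson(λ=6.2): P(X=8) = e^(-λ)×λ^k/k!
= e^(-6.2) × 6.2^8 / 8!
≈ 0.002029430636 × 2183401.05585 / 40320 ≈ 0.109897

P(X=8) ≈ 0.109897 ≈ 10.99%


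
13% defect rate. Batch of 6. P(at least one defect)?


P(all good) = (87/100)^6 = 433626201009/1000000000000
P(≥1 defect) = 566373798991/1000000000000

P = 566373798991/1000000000000 ≈ 56.64%


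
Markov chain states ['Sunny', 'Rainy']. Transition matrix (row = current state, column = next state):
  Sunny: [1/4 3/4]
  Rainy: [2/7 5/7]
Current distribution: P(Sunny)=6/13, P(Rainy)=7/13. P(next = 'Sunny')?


P(next=Sunny) = Σᵢ P(now=i)×P(i→Sunny)
= 6/13×1/4 + 7/13×2/7
= 3/26 + 2/13 = 7/26

P = 7/26 ≈ 0.2692


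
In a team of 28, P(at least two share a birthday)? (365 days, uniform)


P(all different) = Π(365-i)/365 for i=0..27
= 0.345539
P(match) = 1 - 0.345539 = 0.654461

P ≈ 0.6545 ≈ 65.45%


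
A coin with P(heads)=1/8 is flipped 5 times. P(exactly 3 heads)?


Binomial: P(X=3) = C(5,3)×p^3×(1-p)^2
= 10 × 1/512 × 49/64 = 245/16384

P(X=3) = 245/16384 ≈ 1.50%


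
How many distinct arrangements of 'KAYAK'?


Letters: 5, freq: {'K': 2, 'A': 2, 'Y': 1}
5!/(2!×2!×1!) = 120/4 = 30

30


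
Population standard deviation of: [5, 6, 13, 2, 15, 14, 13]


Mean = 68/7
  (5-68/7)²=1089/49
  (6-68/7)²=676/49
  (13-68/7)²=529/49
  (2-68/7)²=2916/49
  (15-68/7)²=1369/49
  (14-68/7)²=900/49
  (13-68/7)²=529/49
Σ(x-μ)² = 1144/7
σ² = (1144/7)/7 = 1144/49

σ = √(1144/49) ≈ 4.8319


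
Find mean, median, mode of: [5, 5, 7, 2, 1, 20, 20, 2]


Sorted: [1, 2, 2, 5, 5, 7, 20, 20]
Mean = 62/8 = 31/4
Median = 5
Freq: {5: 2, 7: 1, 2: 2, 1: 1, 20: 2}
Mode: [2, 5, 20]

Mean=31/4, Median=5, Mode=[2, 5, 20]


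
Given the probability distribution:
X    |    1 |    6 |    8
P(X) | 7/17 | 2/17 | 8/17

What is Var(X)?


E[X] = 83/17
E[X²] = 591/17
Var(X) = E[X²] - (E[X])² = 591/17 - 6889/289 = 3158/289

Var(X) = 3158/289 ≈ 10.9273


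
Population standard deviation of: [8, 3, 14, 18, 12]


Mean = 55/5 = 11
  (8-11)²=9
  (3-11)²=64
  (14-11)²=9
  (18-11)²=49
  (12-11)²=1
Σ(x-μ)² = 132
σ² = 132/5

σ = √(132/5) ≈ 5.1381


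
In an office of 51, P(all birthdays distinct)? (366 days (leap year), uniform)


P(all different) = Π(366-i)/366 for i=0..50
= (366/366)×(365/366)×...×(316/366)
= 0.025839

P ≈ 0.0258 ≈ 2.58%


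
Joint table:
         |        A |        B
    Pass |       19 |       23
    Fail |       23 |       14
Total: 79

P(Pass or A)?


P(Pass∨A) = P(Pass) + P(A) - P(Pass∧A)
= (42 + 42 - 19)/79 = 65/79

P = 65/79 ≈ 82.28%


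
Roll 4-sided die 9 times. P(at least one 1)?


P(no 1)^9 = (3/4)^9 = 19683/262144
P(≥1) = 1 - 19683/262144 = 242461/262144

P = 242461/262144 ≈ 92.49%


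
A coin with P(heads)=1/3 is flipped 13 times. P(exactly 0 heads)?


Binomial: P(X=0) = C(13,0)×p^0×(1-p)^13
= 1 × 1 × 8192/1594323 = 8192/1594323

P(X=0) = 8192/1594323 ≈ 0.51%


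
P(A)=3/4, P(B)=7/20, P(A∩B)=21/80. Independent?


P(A)×P(B) = 21/80
P(A∩B) = 21/80
Equal ✓ → Independent

Yes, independent


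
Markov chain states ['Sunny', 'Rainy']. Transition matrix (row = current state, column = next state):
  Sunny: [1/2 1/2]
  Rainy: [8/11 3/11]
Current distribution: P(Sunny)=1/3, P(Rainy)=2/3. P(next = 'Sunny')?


P(next=Sunny) = Σᵢ P(now=i)×P(i→Sunny)
= 1/3×1/2 + 2/3×8/11
= 1/6 + 16/33 = 43/66

P = 43/66 ≈ 0.6515


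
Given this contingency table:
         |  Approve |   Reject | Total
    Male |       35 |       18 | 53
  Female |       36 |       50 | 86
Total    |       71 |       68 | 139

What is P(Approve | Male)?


P(Approve | Male) = 35/(35+18) = 35/53

P(Approve|Male) = 35/53 ≈ 66.04%
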